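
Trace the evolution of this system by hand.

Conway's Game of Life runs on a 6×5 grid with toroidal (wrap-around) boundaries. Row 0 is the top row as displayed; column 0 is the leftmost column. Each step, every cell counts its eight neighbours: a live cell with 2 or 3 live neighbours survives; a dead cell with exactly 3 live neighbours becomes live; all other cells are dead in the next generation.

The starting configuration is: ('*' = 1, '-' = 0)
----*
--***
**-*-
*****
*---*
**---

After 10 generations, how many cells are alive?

4

k=0  ----*
--***
**-*-
*****
*---*
**---
k=1  -**-*
-**--
-----
-----
-----
-*---
k=2  ---*-
****-
-----
-----
-----
***--
k=3  ---*-
-****
-**--
-----
-*---
-**--
k=4  *---*
**--*
**---
-**--
-**--
-**--
k=5  --***
-----
----*
-----
*--*-
--**-
k=6  --*-*
----*
-----
----*
--***
-*---
k=7  *--*-
---*-
-----
----*
*-***
**--*
k=8  ****-
----*
-----
*---*
--*--
-----
k=9  *****
*****
*---*
-----
-----
---*-
k=10  -----
-----
--*--
-----
-----
**-*-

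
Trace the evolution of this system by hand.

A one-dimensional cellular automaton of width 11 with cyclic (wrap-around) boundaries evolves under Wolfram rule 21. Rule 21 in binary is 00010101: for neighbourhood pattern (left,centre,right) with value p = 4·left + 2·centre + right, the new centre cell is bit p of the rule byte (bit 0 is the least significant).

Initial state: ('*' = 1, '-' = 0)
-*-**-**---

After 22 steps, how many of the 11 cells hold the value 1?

6

step 0: -*-**-**---
step 1: -*------***
step 2: -******----
step 3: -------****
step 4: ******-----
step 5: ------****-
step 6: *****-----*
step 7: -----****--
step 8: ****-----**
step 9: ----****---
step 10: ***-----***
step 11: ---****----
step 12: **-----****
step 13: --****-----
step 14: *-----*****
step 15: -****------
step 16: -----******
step 17: ****-------
step 18: ----******-
step 19: ***-------*
step 20: ---******--
step 21: **-------**
step 22: --******---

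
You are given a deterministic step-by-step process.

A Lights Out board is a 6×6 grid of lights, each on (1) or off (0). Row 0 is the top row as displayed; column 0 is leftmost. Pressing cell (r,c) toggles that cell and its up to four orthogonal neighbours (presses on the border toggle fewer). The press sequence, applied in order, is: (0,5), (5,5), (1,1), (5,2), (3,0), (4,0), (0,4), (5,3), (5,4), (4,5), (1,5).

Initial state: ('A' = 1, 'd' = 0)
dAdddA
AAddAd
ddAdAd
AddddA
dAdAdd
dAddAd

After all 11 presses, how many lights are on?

t=0: dAdddA
AAddAd
ddAdAd
AddddA
dAdAdd
dAddAd
t=1: dAddAd
AAddAA
ddAdAd
AddddA
dAdAdd
dAddAd
t=2: dAddAd
AAddAA
ddAdAd
AddddA
dAdAdA
dAdddA
t=3: ddddAd
ddAdAA
dAAdAd
AddddA
dAdAdA
dAdddA
t=4: ddddAd
ddAdAA
dAAdAd
AddddA
dAAAdA
ddAAdA
t=5: ddddAd
ddAdAA
AAAdAd
dAdddA
AAAAdA
ddAAdA
t=6: ddddAd
ddAdAA
AAAdAd
AAdddA
ddAAdA
AdAAdA
t=7: dddAdA
ddAddA
AAAdAd
AAdddA
ddAAdA
AdAAdA
t=8: dddAdA
ddAddA
AAAdAd
AAdddA
ddAddA
AdddAA
t=9: dddAdA
ddAddA
AAAdAd
AAdddA
ddAdAA
AddAdd
t=10: dddAdA
ddAddA
AAAdAd
AAdddd
ddAddd
AddAdA
t=11: dddAdd
ddAdAd
AAAdAA
AAdddd
ddAddd
AddAdA

14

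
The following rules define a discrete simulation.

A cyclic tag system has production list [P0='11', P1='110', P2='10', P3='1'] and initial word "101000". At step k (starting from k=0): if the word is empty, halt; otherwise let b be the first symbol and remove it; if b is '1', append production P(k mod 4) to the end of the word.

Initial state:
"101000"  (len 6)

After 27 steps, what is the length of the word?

t=0: "101000"  (len 6)
t=1: "0100011"  (len 7)
t=2: "100011"  (len 6)
t=3: "0001110"  (len 7)
t=4: "001110"  (len 6)
t=5: "01110"  (len 5)
t=6: "1110"  (len 4)
t=7: "11010"  (len 5)
t=8: "10101"  (len 5)
t=9: "010111"  (len 6)
t=10: "10111"  (len 5)
t=11: "011110"  (len 6)
t=12: "11110"  (len 5)
t=13: "111011"  (len 6)
t=14: "11011110"  (len 8)
t=15: "101111010"  (len 9)
t=16: "011110101"  (len 9)
t=17: "11110101"  (len 8)
t=18: "1110101110"  (len 10)
t=19: "11010111010"  (len 11)
t=20: "10101110101"  (len 11)
t=21: "010111010111"  (len 12)
t=22: "10111010111"  (len 11)
t=23: "011101011110"  (len 12)
t=24: "11101011110"  (len 11)
t=25: "110101111011"  (len 12)
t=26: "10101111011110"  (len 14)
t=27: "010111101111010"  (len 15)

15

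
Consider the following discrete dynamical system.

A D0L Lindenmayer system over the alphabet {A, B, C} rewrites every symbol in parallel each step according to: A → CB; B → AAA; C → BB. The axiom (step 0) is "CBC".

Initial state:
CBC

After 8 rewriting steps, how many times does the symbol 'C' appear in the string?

621

t=0: CBC
t=1: BBAAABB
t=2: AAAAAACBCBCBAAAAAA
t=3: CBCBCBCBCBCBBBAAABBAAABBAAACBCBCBCBCBCB
t=4: BBAAABBAAABBAAABBAAABBAAABBAAAAAAAAACBCBCBAAAAAACBCBCBAAAAAACBCBCBBBAAABBAAABBAAABBAAABBAAABBAAA
t=5: AAAAAACBCBCBAAAAAACBCBCBAAAAAACBCBCBAAAAAACBCBCBAAAAAACBCB…AAAACBCBCBAAAAAACBCBCBAAAAAACBCBCBAAAAAACBCBCBAAAAAACBCBCB  (len 225)
t=6: CBCBCBCBCBCBBBAAABBAAABBAAACBCBCBCBCBCBBBAAABBAAABBAAACBCB…BAAACBCBCBCBCBCBBBAAABBAAABBAAACBCBCBCBCBCBBBAAABBAAABBAAA  (len 522)
t=7: BBAAABBAAABBAAABBAAABBAAABBAAAAAAAAACBCBCBAAAAAACBCBCBAAAA…AABBAAABBAAABBAAABBAAAAAAAAACBCBCBAAAAAACBCBCBAAAAAACBCBCB  (len 1251)
t=8: AAAAAACBCBCBAAAAAACBCBCBAAAAAACBCBCBAAAAAACBCBCBAAAAAACBCB…BAAACBCBCBCBCBCBBBAAABBAAABBAAACBCBCBCBCBCBBBAAABBAAABBAAA  (len 2916)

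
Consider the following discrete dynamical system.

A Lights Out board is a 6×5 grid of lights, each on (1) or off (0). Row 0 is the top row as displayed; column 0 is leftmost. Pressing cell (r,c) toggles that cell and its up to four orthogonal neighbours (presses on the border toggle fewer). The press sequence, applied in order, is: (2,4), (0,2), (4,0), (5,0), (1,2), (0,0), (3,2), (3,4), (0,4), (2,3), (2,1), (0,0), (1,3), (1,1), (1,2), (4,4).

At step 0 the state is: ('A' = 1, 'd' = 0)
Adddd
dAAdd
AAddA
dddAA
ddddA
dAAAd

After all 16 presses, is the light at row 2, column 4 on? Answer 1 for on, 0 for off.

gen 0: Adddd
dAAdd
AAddA
dddAA
ddddA
dAAAd
gen 1: Adddd
dAAdA
AAdAd
dddAd
ddddA
dAAAd
gen 2: AAAAd
dAddA
AAdAd
dddAd
ddddA
dAAAd
gen 3: AAAAd
dAddA
AAdAd
AddAd
AAddA
AAAAd
gen 4: AAAAd
dAddA
AAdAd
AddAd
dAddA
ddAAd
gen 5: AAdAd
ddAAA
AAAAd
AddAd
dAddA
ddAAd
gen 6: dddAd
AdAAA
AAAAd
AddAd
dAddA
ddAAd
gen 7: dddAd
AdAAA
AAdAd
AAAdd
dAAdA
ddAAd
gen 8: dddAd
AdAAA
AAdAA
AAAAA
dAAdd
ddAAd
gen 9: ddddA
AdAAd
AAdAA
AAAAA
dAAdd
ddAAd
gen 10: ddddA
AdAdd
AAAdd
AAAdA
dAAdd
ddAAd
gen 11: ddddA
AAAdd
ddddd
AdAdA
dAAdd
ddAAd
gen 12: AAddA
dAAdd
ddddd
AdAdA
dAAdd
ddAAd
gen 13: AAdAA
dAdAA
dddAd
AdAdA
dAAdd
ddAAd
gen 14: AddAA
AdAAA
dAdAd
AdAdA
dAAdd
ddAAd
gen 15: AdAAA
AAddA
dAAAd
AdAdA
dAAdd
ddAAd
gen 16: AdAAA
AAddA
dAAAd
AdAdd
dAAAA
ddAAA

0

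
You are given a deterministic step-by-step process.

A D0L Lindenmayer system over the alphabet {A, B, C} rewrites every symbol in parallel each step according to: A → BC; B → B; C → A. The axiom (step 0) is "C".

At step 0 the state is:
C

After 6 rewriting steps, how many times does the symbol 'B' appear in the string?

[0] C
[1] A
[2] BC
[3] BA
[4] BBC
[5] BBA
[6] BBBC

3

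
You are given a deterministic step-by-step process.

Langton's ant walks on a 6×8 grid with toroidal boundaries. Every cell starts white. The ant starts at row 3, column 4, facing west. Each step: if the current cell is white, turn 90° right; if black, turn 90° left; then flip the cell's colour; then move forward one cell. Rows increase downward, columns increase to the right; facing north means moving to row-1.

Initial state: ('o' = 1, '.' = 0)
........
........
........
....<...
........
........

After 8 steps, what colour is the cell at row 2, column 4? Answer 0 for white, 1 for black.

0) ........
........
........
....<...
........
........
1) ........
........
....^...
....o...
........
........
2) ........
........
....o>..
....o...
........
........
3) ........
........
....oo..
....ov..
........
........
4) ........
........
....oo..
....<o..
........
........
5) ........
........
....oo..
.....o..
....v...
........
6) ........
........
....oo..
.....o..
...<o...
........
7) ........
........
....oo..
...^.o..
...oo...
........
8) ........
........
....oo..
...o>o..
...oo...
........

1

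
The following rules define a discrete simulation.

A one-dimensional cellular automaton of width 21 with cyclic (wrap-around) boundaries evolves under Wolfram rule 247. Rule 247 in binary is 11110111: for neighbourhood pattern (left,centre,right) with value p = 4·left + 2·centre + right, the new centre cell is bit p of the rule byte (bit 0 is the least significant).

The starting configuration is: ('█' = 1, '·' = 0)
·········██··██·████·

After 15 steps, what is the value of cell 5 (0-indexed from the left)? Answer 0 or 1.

[0] ·········██··██·████·
[1] █████████·███·██·████
[2] ██████████·███·██·███
[3] ███████████·███·██·██
[4] ████████████·███·██·█
[5] █████████████·███·██·
[6] ·█████████████·███·██
[7] █·█████████████·███·█
[8] ██·█████████████·███·
[9] ·██·█████████████·███
[10] █·██·█████████████·██
[11] ██·██·█████████████·█
[12] ███·██·█████████████·
[13] ·███·██·█████████████
[14] █·███·██·████████████
[15] ██·███·██·███████████

1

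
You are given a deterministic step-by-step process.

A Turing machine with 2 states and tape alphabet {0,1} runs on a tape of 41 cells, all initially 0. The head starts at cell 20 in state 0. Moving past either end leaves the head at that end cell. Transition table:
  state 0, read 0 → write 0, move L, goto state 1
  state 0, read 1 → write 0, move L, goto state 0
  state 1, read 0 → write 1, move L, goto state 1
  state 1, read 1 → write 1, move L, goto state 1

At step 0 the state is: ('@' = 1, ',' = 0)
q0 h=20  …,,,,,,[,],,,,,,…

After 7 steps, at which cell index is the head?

[0] q0 h=20  …,,,,,,[,],,,,,,…
[1] q1 h=19  …,,,,,,[,],,,,,,…
[2] q1 h=18  …,,,,,,[,]@,,,,,…
[3] q1 h=17  …,,,,,,[,]@@,,,,…
[4] q1 h=16  …,,,,,,[,]@@@,,,…
[5] q1 h=15  …,,,,,,[,]@@@@,,…
[6] q1 h=14  …,,,,,,[,]@@@@@,…
[7] q1 h=13  …,,,,,,[,]@@@@@@…

13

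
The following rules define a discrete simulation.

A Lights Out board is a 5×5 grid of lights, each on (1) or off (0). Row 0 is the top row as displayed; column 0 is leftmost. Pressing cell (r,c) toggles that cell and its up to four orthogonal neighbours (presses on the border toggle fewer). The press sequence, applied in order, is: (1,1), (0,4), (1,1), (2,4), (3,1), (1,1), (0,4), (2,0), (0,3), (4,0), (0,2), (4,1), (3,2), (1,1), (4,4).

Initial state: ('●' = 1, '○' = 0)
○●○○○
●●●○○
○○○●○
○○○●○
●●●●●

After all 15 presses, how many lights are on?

step 0: ○●○○○
●●●○○
○○○●○
○○○●○
●●●●●
step 1: ○○○○○
○○○○○
○●○●○
○○○●○
●●●●●
step 2: ○○○●●
○○○○●
○●○●○
○○○●○
●●●●●
step 3: ○●○●●
●●●○●
○○○●○
○○○●○
●●●●●
step 4: ○●○●●
●●●○○
○○○○●
○○○●●
●●●●●
step 5: ○●○●●
●●●○○
○●○○●
●●●●●
●○●●●
step 6: ○○○●●
○○○○○
○○○○●
●●●●●
●○●●●
step 7: ○○○○○
○○○○●
○○○○●
●●●●●
●○●●●
step 8: ○○○○○
●○○○●
●●○○●
○●●●●
●○●●●
step 9: ○○●●●
●○○●●
●●○○●
○●●●●
●○●●●
step 10: ○○●●●
●○○●●
●●○○●
●●●●●
○●●●●
step 11: ○●○○●
●○●●●
●●○○●
●●●●●
○●●●●
step 12: ○●○○●
●○●●●
●●○○●
●○●●●
●○○●●
step 13: ○●○○●
●○●●●
●●●○●
●●○○●
●○●●●
step 14: ○○○○●
○●○●●
●○●○●
●●○○●
●○●●●
step 15: ○○○○●
○●○●●
●○●○●
●●○○○
●○●○○

11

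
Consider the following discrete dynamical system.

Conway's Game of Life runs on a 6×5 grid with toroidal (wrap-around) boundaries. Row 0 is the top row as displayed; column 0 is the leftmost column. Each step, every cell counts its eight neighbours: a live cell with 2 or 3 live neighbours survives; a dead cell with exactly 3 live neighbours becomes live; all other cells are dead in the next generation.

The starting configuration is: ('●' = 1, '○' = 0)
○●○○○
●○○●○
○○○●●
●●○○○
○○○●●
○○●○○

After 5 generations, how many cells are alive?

[0] ○●○○○
●○○●○
○○○●●
●●○○○
○○○●●
○○●○○
[1] ○●●○○
●○●●○
○●●●○
●○●○○
●●●●●
○○●●○
[2] ○○○○●
●○○○●
●○○○○
○○○○○
●○○○○
○○○○○
[3] ●○○○●
●○○○●
●○○○●
○○○○○
○○○○○
○○○○○
[4] ●○○○●
○●○●○
●○○○●
○○○○○
○○○○○
○○○○○
[5] ●○○○●
○●○●○
●○○○●
○○○○○
○○○○○
○○○○○

6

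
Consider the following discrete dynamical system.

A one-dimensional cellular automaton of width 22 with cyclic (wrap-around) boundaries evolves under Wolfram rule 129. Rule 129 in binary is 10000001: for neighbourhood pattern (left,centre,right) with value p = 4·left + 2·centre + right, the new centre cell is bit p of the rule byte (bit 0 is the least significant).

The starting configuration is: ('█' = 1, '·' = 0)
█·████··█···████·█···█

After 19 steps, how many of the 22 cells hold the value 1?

7

[0] █·████··█···████·█···█
[1] ···██·····█··██····█··
[2] ██····███·······██···█
[3] █··██··█··█████····█··
[4] ···········███··██····
[5] ██████████··█······███
[6] █████████·····████··██
[7] ████████··███··██····█
[8] ███████····█······██··
[9] ·█████··██···████·····
[10] ··███······█··██··████
[11] ···█··████·········██·
[12] ██·····██··███████····
[13] ···███······█████··██·
[14] ██··█··████··███······
[15] ········██····█··████·
[16] ███████····██·····██··
[17] ·█████··██····███·····
[18] ··███······██··█··████
[19] ···█··████·········██·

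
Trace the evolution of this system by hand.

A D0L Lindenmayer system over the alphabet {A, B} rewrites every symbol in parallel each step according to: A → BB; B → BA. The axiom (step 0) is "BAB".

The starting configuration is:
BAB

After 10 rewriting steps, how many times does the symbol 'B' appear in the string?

2048

k=0  BAB
k=1  BABBBA
k=2  BABBBABABABB
k=3  BABBBABABABBBABBBABBBABA
k=4  BABBBABABABBBABBBABBBABABABBBABABABBBABABABBBABB
k=5  BABBBABABABBBABBBABBBABABABBBABABABBBABABABBBABBBABBBABABABBBABBBABBBABABABBBABBBABBBABABABBBABA
k=6  BABBBABABABBBABBBABBBABABABBBABABABBBABABABBBABBBABBBABABA…BABABBBABBBABBBABABABBBABABABBBABABABBBABBBABBBABABABBBABB  (len 192)
k=7  BABBBABABABBBABBBABBBABABABBBABABABBBABABABBBABBBABBBABABA…BABABBBABBBABBBABABABBBABABABBBABABABBBABBBABBBABABABBBABA  (len 384)
k=8  BABBBABABABBBABBBABBBABABABBBABABABBBABABABBBABBBABBBABABA…BABABBBABBBABBBABABABBBABABABBBABABABBBABBBABBBABABABBBABB  (len 768)
k=9  BABBBABABABBBABBBABBBABABABBBABABABBBABABABBBABBBABBBABABA…BABABBBABBBABBBABABABBBABABABBBABABABBBABBBABBBABABABBBABA  (len 1536)
k=10  BABBBABABABBBABBBABBBABABABBBABABABBBABABABBBABBBABBBABABA…BABABBBABBBABBBABABABBBABABABBBABABABBBABBBABBBABABABBBABB  (len 3072)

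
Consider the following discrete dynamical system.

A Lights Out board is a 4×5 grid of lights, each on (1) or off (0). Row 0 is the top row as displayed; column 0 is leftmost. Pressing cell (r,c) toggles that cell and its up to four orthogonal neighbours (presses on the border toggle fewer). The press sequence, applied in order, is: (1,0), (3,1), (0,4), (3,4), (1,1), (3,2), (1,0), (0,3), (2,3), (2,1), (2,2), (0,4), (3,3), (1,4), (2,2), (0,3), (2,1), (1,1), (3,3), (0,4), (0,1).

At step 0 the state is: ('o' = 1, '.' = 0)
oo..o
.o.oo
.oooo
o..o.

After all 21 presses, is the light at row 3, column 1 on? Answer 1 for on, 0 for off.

t=0: oo..o
.o.oo
.oooo
o..o.
t=1: .o..o
o..oo
ooooo
o..o.
t=2: .o..o
o..oo
o.ooo
.ooo.
t=3: .o.o.
o..o.
o.ooo
.ooo.
t=4: .o.o.
o..o.
o.oo.
.oo.o
t=5: ...o.
.ooo.
oooo.
.oo.o
t=6: ...o.
.ooo.
oo.o.
...oo
t=7: o..o.
o.oo.
.o.o.
...oo
t=8: o.o.o
o.o..
.o.o.
...oo
t=9: o.o.o
o.oo.
.oo.o
....o
t=10: o.o.o
oooo.
o...o
.o..o
t=11: o.o.o
oo.o.
ooooo
.oo.o
t=12: o.oo.
oo.oo
ooooo
.oo.o
t=13: o.oo.
oo.oo
ooo.o
.o.o.
t=14: o.ooo
oo...
ooo..
.o.o.
t=15: o.ooo
ooo..
o..o.
.ooo.
t=16: o....
oooo.
o..o.
.ooo.
t=17: o....
o.oo.
.ooo.
..oo.
t=18: oo...
.o.o.
..oo.
..oo.
t=19: oo...
.o.o.
..o..
....o
t=20: oo.oo
.o.oo
..o..
....o
t=21: ..ooo
...oo
..o..
....o

0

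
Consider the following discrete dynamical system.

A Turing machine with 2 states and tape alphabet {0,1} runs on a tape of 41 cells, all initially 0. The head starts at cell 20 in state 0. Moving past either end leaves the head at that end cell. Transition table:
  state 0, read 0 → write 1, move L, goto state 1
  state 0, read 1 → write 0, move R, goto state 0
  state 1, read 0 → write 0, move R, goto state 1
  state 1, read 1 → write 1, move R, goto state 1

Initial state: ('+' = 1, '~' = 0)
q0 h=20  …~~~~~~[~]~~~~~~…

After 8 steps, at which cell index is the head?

k=0  q0 h=20  …~~~~~~[~]~~~~~~…
k=1  q1 h=19  …~~~~~~[~]+~~~~~…
k=2  q1 h=20  …~~~~~~[+]~~~~~~…
k=3  q1 h=21  …~~~~~+[~]~~~~~~…
k=4  q1 h=22  …~~~~+~[~]~~~~~~…
k=5  q1 h=23  …~~~+~~[~]~~~~~~…
k=6  q1 h=24  …~~+~~~[~]~~~~~~…
k=7  q1 h=25  …~+~~~~[~]~~~~~~…
k=8  q1 h=26  …+~~~~~[~]~~~~~~…

26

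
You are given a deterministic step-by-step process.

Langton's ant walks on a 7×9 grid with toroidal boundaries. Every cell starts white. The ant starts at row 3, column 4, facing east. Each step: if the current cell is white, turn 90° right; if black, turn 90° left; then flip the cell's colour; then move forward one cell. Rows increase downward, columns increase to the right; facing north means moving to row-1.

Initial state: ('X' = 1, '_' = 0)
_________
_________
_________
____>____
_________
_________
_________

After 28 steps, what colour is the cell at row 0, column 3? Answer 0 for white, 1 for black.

k=0  _________
_________
_________
____>____
_________
_________
_________
k=1  _________
_________
_________
____X____
____v____
_________
_________
k=2  _________
_________
_________
____X____
___<X____
_________
_________
k=3  _________
_________
_________
___^X____
___XX____
_________
_________
k=4  _________
_________
_________
___X>____
___XX____
_________
_________
k=5  _________
_________
____^____
___X_____
___XX____
_________
_________
k=6  _________
_________
____X>___
___X_____
___XX____
_________
_________
k=7  _________
_________
____XX___
___X_v___
___XX____
_________
_________
k=8  _________
_________
____XX___
___X<X___
___XX____
_________
_________
k=9  _________
_________
____^X___
___XXX___
___XX____
_________
_________
k=10  _________
_________
___<_X___
___XXX___
___XX____
_________
_________
k=11  _________
___^_____
___X_X___
___XXX___
___XX____
_________
_________
k=12  _________
___X>____
___X_X___
___XXX___
___XX____
_________
_________
k=13  _________
___XX____
___XvX___
___XXX___
___XX____
_________
_________
k=14  _________
___XX____
___<XX___
___XXX___
___XX____
_________
_________
k=15  _________
___XX____
____XX___
___vXX___
___XX____
_________
_________
k=16  _________
___XX____
____XX___
____>X___
___XX____
_________
_________
k=17  _________
___XX____
____^X___
_____X___
___XX____
_________
_________
k=18  _________
___XX____
___<_X___
_____X___
___XX____
_________
_________
k=19  _________
___^X____
___X_X___
_____X___
___XX____
_________
_________
k=20  _________
__<_X____
___X_X___
_____X___
___XX____
_________
_________
k=21  __^______
__X_X____
___X_X___
_____X___
___XX____
_________
_________
k=22  __X>_____
__X_X____
___X_X___
_____X___
___XX____
_________
_________
k=23  __XX_____
__XvX____
___X_X___
_____X___
___XX____
_________
_________
k=24  __XX_____
__<XX____
___X_X___
_____X___
___XX____
_________
_________
k=25  __XX_____
___XX____
__vX_X___
_____X___
___XX____
_________
_________
k=26  __XX_____
___XX____
_<XX_X___
_____X___
___XX____
_________
_________
k=27  __XX_____
_^_XX____
_XXX_X___
_____X___
___XX____
_________
_________
k=28  __XX_____
_X>XX____
_XXX_X___
_____X___
___XX____
_________
_________

1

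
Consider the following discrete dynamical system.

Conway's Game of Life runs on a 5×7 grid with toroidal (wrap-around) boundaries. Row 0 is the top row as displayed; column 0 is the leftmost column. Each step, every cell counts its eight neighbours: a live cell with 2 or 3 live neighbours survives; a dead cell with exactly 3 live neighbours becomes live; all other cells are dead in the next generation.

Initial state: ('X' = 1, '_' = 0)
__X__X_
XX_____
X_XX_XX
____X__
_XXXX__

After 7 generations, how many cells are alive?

12

t=0: __X__X_
XX_____
X_XX_XX
____X__
_XXXX__
t=1: X___X__
X__XXX_
X_XXXXX
X_____X
_XX_XX_
t=2: X_X____
X_X____
__X____
_______
_X_XXX_
t=3: X_X_X_X
__XX___
_X_____
__XXX__
_XXXX__
t=4: X___XX_
X_XX___
_X__X__
____X__
X______
t=5: X__XX__
X_XX_XX
_XX_X__
_______
____XXX
t=6: XXX____
X____XX
XXX_XXX
___XX__
___XXXX
t=7: _XXX___
___XX__
_XX____
_X_____
XX___XX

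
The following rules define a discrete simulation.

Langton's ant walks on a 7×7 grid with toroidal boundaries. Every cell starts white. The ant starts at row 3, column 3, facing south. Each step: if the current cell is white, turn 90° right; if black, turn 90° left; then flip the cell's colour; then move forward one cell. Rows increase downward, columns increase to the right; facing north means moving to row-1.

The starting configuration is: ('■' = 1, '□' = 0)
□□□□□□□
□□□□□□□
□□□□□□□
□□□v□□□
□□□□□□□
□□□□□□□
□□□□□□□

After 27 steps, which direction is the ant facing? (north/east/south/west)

gen 0: □□□□□□□
□□□□□□□
□□□□□□□
□□□v□□□
□□□□□□□
□□□□□□□
□□□□□□□
gen 1: □□□□□□□
□□□□□□□
□□□□□□□
□□<■□□□
□□□□□□□
□□□□□□□
□□□□□□□
gen 2: □□□□□□□
□□□□□□□
□□^□□□□
□□■■□□□
□□□□□□□
□□□□□□□
□□□□□□□
gen 3: □□□□□□□
□□□□□□□
□□■>□□□
□□■■□□□
□□□□□□□
□□□□□□□
□□□□□□□
gen 4: □□□□□□□
□□□□□□□
□□■■□□□
□□■v□□□
□□□□□□□
□□□□□□□
□□□□□□□
gen 5: □□□□□□□
□□□□□□□
□□■■□□□
□□■□>□□
□□□□□□□
□□□□□□□
□□□□□□□
gen 6: □□□□□□□
□□□□□□□
□□■■□□□
□□■□■□□
□□□□v□□
□□□□□□□
□□□□□□□
gen 7: □□□□□□□
□□□□□□□
□□■■□□□
□□■□■□□
□□□<■□□
□□□□□□□
□□□□□□□
gen 8: □□□□□□□
□□□□□□□
□□■■□□□
□□■^■□□
□□□■■□□
□□□□□□□
□□□□□□□
gen 9: □□□□□□□
□□□□□□□
□□■■□□□
□□■■>□□
□□□■■□□
□□□□□□□
□□□□□□□
gen 10: □□□□□□□
□□□□□□□
□□■■^□□
□□■■□□□
□□□■■□□
□□□□□□□
□□□□□□□
gen 11: □□□□□□□
□□□□□□□
□□■■■>□
□□■■□□□
□□□■■□□
□□□□□□□
□□□□□□□
gen 12: □□□□□□□
□□□□□□□
□□■■■■□
□□■■□v□
□□□■■□□
□□□□□□□
□□□□□□□
gen 13: □□□□□□□
□□□□□□□
□□■■■■□
□□■■<■□
□□□■■□□
□□□□□□□
□□□□□□□
gen 14: □□□□□□□
□□□□□□□
□□■■^■□
□□■■■■□
□□□■■□□
□□□□□□□
□□□□□□□
gen 15: □□□□□□□
□□□□□□□
□□■<□■□
□□■■■■□
□□□■■□□
□□□□□□□
□□□□□□□
gen 16: □□□□□□□
□□□□□□□
□□■□□■□
□□■v■■□
□□□■■□□
□□□□□□□
□□□□□□□
gen 17: □□□□□□□
□□□□□□□
□□■□□■□
□□■□>■□
□□□■■□□
□□□□□□□
□□□□□□□
gen 18: □□□□□□□
□□□□□□□
□□■□^■□
□□■□□■□
□□□■■□□
□□□□□□□
□□□□□□□
gen 19: □□□□□□□
□□□□□□□
□□■□■>□
□□■□□■□
□□□■■□□
□□□□□□□
□□□□□□□
gen 20: □□□□□□□
□□□□□^□
□□■□■□□
□□■□□■□
□□□■■□□
□□□□□□□
□□□□□□□
gen 21: □□□□□□□
□□□□□■>
□□■□■□□
□□■□□■□
□□□■■□□
□□□□□□□
□□□□□□□
gen 22: □□□□□□□
□□□□□■■
□□■□■□v
□□■□□■□
□□□■■□□
□□□□□□□
□□□□□□□
gen 23: □□□□□□□
□□□□□■■
□□■□■<■
□□■□□■□
□□□■■□□
□□□□□□□
□□□□□□□
gen 24: □□□□□□□
□□□□□^■
□□■□■■■
□□■□□■□
□□□■■□□
□□□□□□□
□□□□□□□
gen 25: □□□□□□□
□□□□<□■
□□■□■■■
□□■□□■□
□□□■■□□
□□□□□□□
□□□□□□□
gen 26: □□□□^□□
□□□□■□■
□□■□■■■
□□■□□■□
□□□■■□□
□□□□□□□
□□□□□□□
gen 27: □□□□■>□
□□□□■□■
□□■□■■■
□□■□□■□
□□□■■□□
□□□□□□□
□□□□□□□

east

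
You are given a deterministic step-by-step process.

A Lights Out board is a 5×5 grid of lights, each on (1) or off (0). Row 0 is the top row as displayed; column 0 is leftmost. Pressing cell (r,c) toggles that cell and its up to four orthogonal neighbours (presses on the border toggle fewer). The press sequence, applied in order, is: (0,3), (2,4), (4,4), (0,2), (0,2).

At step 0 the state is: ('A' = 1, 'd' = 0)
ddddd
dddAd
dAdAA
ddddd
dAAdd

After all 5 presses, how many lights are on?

9

0) ddddd
dddAd
dAdAA
ddddd
dAAdd
1) ddAAA
ddddd
dAdAA
ddddd
dAAdd
2) ddAAA
ddddA
dAddd
ddddA
dAAdd
3) ddAAA
ddddA
dAddd
ddddd
dAAAA
4) dAddA
ddAdA
dAddd
ddddd
dAAAA
5) ddAAA
ddddA
dAddd
ddddd
dAAAA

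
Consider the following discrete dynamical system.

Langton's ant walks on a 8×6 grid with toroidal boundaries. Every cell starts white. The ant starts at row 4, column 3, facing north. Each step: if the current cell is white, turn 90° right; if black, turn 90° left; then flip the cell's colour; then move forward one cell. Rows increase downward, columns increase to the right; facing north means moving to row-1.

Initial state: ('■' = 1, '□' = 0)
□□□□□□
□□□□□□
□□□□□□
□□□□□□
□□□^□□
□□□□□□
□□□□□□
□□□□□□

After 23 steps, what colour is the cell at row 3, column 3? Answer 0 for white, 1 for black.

1

0) □□□□□□
□□□□□□
□□□□□□
□□□□□□
□□□^□□
□□□□□□
□□□□□□
□□□□□□
1) □□□□□□
□□□□□□
□□□□□□
□□□□□□
□□□■>□
□□□□□□
□□□□□□
□□□□□□
2) □□□□□□
□□□□□□
□□□□□□
□□□□□□
□□□■■□
□□□□v□
□□□□□□
□□□□□□
3) □□□□□□
□□□□□□
□□□□□□
□□□□□□
□□□■■□
□□□<■□
□□□□□□
□□□□□□
4) □□□□□□
□□□□□□
□□□□□□
□□□□□□
□□□^■□
□□□■■□
□□□□□□
□□□□□□
5) □□□□□□
□□□□□□
□□□□□□
□□□□□□
□□<□■□
□□□■■□
□□□□□□
□□□□□□
6) □□□□□□
□□□□□□
□□□□□□
□□^□□□
□□■□■□
□□□■■□
□□□□□□
□□□□□□
7) □□□□□□
□□□□□□
□□□□□□
□□■>□□
□□■□■□
□□□■■□
□□□□□□
□□□□□□
8) □□□□□□
□□□□□□
□□□□□□
□□■■□□
□□■v■□
□□□■■□
□□□□□□
□□□□□□
9) □□□□□□
□□□□□□
□□□□□□
□□■■□□
□□<■■□
□□□■■□
□□□□□□
□□□□□□
10) □□□□□□
□□□□□□
□□□□□□
□□■■□□
□□□■■□
□□v■■□
□□□□□□
□□□□□□
11) □□□□□□
□□□□□□
□□□□□□
□□■■□□
□□□■■□
□<■■■□
□□□□□□
□□□□□□
12) □□□□□□
□□□□□□
□□□□□□
□□■■□□
□^□■■□
□■■■■□
□□□□□□
□□□□□□
13) □□□□□□
□□□□□□
□□□□□□
□□■■□□
□■>■■□
□■■■■□
□□□□□□
□□□□□□
14) □□□□□□
□□□□□□
□□□□□□
□□■■□□
□■■■■□
□■v■■□
□□□□□□
□□□□□□
15) □□□□□□
□□□□□□
□□□□□□
□□■■□□
□■■■■□
□■□>■□
□□□□□□
□□□□□□
16) □□□□□□
□□□□□□
□□□□□□
□□■■□□
□■■^■□
□■□□■□
□□□□□□
□□□□□□
17) □□□□□□
□□□□□□
□□□□□□
□□■■□□
□■<□■□
□■□□■□
□□□□□□
□□□□□□
18) □□□□□□
□□□□□□
□□□□□□
□□■■□□
□■□□■□
□■v□■□
□□□□□□
□□□□□□
19) □□□□□□
□□□□□□
□□□□□□
□□■■□□
□■□□■□
□<■□■□
□□□□□□
□□□□□□
20) □□□□□□
□□□□□□
□□□□□□
□□■■□□
□■□□■□
□□■□■□
□v□□□□
□□□□□□
21) □□□□□□
□□□□□□
□□□□□□
□□■■□□
□■□□■□
□□■□■□
<■□□□□
□□□□□□
22) □□□□□□
□□□□□□
□□□□□□
□□■■□□
□■□□■□
^□■□■□
■■□□□□
□□□□□□
23) □□□□□□
□□□□□□
□□□□□□
□□■■□□
□■□□■□
■>■□■□
■■□□□□
□□□□□□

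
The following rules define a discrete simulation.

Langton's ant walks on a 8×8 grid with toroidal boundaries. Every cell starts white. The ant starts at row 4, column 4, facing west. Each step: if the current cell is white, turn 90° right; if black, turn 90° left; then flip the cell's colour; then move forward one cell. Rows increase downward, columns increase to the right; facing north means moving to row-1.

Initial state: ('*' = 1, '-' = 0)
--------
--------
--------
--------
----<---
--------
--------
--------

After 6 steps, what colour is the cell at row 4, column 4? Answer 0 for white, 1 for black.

0

t=0: --------
--------
--------
--------
----<---
--------
--------
--------
t=1: --------
--------
--------
----^---
----*---
--------
--------
--------
t=2: --------
--------
--------
----*>--
----*---
--------
--------
--------
t=3: --------
--------
--------
----**--
----*v--
--------
--------
--------
t=4: --------
--------
--------
----**--
----<*--
--------
--------
--------
t=5: --------
--------
--------
----**--
-----*--
----v---
--------
--------
t=6: --------
--------
--------
----**--
-----*--
---<*---
--------
--------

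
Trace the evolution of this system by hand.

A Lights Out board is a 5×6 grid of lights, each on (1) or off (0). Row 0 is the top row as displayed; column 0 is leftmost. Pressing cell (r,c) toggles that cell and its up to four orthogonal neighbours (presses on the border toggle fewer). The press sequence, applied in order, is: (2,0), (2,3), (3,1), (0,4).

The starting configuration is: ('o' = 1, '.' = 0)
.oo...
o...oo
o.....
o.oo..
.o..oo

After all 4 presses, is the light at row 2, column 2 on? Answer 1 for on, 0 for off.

1

t=0: .oo...
o...oo
o.....
o.oo..
.o..oo
t=1: .oo...
....oo
.o....
..oo..
.o..oo
t=2: .oo...
...ooo
.oooo.
..o...
.o..oo
t=3: .oo...
...ooo
..ooo.
oo....
....oo
t=4: .ooooo
...o.o
..ooo.
oo....
....oo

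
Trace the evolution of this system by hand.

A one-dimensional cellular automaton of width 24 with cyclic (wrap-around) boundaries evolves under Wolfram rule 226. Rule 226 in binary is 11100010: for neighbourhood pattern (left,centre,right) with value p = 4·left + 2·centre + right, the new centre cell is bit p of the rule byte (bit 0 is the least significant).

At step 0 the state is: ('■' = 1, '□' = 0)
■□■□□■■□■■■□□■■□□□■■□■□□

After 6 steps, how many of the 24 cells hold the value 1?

12

step 0: ■□■□□■■□■■■□□■■□□□■■□■□□
step 1: □■□□■□■■□■■□■□■□□■□■■□□■
step 2: ■□□■□■□■■□■■□■□□■□■□■□■□
step 3: □□■□■□■□■■□■■□□■□■□■□■□■
step 4: □■□■□■□■□■■□■□■□■□■□■□■□
step 5: ■□■□■□■□■□■■□■□■□■□■□■□□
step 6: □■□■□■□■□■□■■□■□■□■□■□□■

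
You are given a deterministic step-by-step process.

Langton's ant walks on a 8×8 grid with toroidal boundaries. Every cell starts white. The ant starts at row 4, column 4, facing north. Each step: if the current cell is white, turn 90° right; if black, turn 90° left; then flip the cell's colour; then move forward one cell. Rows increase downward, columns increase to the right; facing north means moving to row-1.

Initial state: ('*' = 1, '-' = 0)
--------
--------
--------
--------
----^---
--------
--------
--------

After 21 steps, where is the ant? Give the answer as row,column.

0) --------
--------
--------
--------
----^---
--------
--------
--------
1) --------
--------
--------
--------
----*>--
--------
--------
--------
2) --------
--------
--------
--------
----**--
-----v--
--------
--------
3) --------
--------
--------
--------
----**--
----<*--
--------
--------
4) --------
--------
--------
--------
----^*--
----**--
--------
--------
5) --------
--------
--------
--------
---<-*--
----**--
--------
--------
6) --------
--------
--------
---^----
---*-*--
----**--
--------
--------
7) --------
--------
--------
---*>---
---*-*--
----**--
--------
--------
8) --------
--------
--------
---**---
---*v*--
----**--
--------
--------
9) --------
--------
--------
---**---
---<**--
----**--
--------
--------
10) --------
--------
--------
---**---
----**--
---v**--
--------
--------
11) --------
--------
--------
---**---
----**--
--<***--
--------
--------
12) --------
--------
--------
---**---
--^-**--
--****--
--------
--------
13) --------
--------
--------
---**---
--*>**--
--****--
--------
--------
14) --------
--------
--------
---**---
--****--
--*v**--
--------
--------
15) --------
--------
--------
---**---
--****--
--*->*--
--------
--------
16) --------
--------
--------
---**---
--**^*--
--*--*--
--------
--------
17) --------
--------
--------
---**---
--*<-*--
--*--*--
--------
--------
18) --------
--------
--------
---**---
--*--*--
--*v-*--
--------
--------
19) --------
--------
--------
---**---
--*--*--
--<*-*--
--------
--------
20) --------
--------
--------
---**---
--*--*--
---*-*--
--v-----
--------
21) --------
--------
--------
---**---
--*--*--
---*-*--
-<*-----
--------

6,1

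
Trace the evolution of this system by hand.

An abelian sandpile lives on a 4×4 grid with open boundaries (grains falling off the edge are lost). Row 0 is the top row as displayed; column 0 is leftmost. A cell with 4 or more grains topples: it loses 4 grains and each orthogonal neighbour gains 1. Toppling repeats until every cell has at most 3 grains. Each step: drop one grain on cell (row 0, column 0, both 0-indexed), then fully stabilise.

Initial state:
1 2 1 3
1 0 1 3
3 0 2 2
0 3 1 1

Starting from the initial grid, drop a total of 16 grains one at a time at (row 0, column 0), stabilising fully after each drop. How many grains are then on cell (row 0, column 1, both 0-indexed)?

2

gen 0: 1 2 1 3
1 0 1 3
3 0 2 2
0 3 1 1
gen 1: 2 2 1 3
1 0 1 3
3 0 2 2
0 3 1 1
gen 2: 3 2 1 3
1 0 1 3
3 0 2 2
0 3 1 1
gen 3: 0 3 1 3
2 0 1 3
3 0 2 2
0 3 1 1
gen 4: 1 3 1 3
2 0 1 3
3 0 2 2
0 3 1 1
gen 5: 2 3 1 3
2 0 1 3
3 0 2 2
0 3 1 1
gen 6: 3 3 1 3
2 0 1 3
3 0 2 2
0 3 1 1
gen 7: 1 0 2 3
3 1 1 3
3 0 2 2
0 3 1 1
gen 8: 2 0 2 3
3 1 1 3
3 0 2 2
0 3 1 1
gen 9: 3 0 2 3
3 1 1 3
3 0 2 2
0 3 1 1
gen 10: 1 1 2 3
1 2 1 3
0 1 2 2
1 3 1 1
gen 11: 2 1 2 3
1 2 1 3
0 1 2 2
1 3 1 1
gen 12: 3 1 2 3
1 2 1 3
0 1 2 2
1 3 1 1
gen 13: 0 2 2 3
2 2 1 3
0 1 2 2
1 3 1 1
gen 14: 1 2 2 3
2 2 1 3
0 1 2 2
1 3 1 1
gen 15: 2 2 2 3
2 2 1 3
0 1 2 2
1 3 1 1
gen 16: 3 2 2 3
2 2 1 3
0 1 2 2
1 3 1 1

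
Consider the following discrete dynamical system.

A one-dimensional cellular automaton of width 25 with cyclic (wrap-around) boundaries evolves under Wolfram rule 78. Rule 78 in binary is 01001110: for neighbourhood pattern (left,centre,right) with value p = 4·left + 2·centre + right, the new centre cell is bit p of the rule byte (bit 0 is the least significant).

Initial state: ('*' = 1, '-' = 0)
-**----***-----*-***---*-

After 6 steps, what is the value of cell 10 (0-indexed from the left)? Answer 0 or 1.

k=0  -**----***-----*-***---*-
k=1  ***---**-*----**-*-*--**-
k=2  *-*--***-*---***-*-*-***-
k=3  *-*-**-*-*--**-*-*-*-*-*-
k=4  *-*-**-*-*-***-*-*-*-*-*-
k=5  *-*-**-*-*-*-*-*-*-*-*-*-
k=6  *-*-**-*-*-*-*-*-*-*-*-*-

0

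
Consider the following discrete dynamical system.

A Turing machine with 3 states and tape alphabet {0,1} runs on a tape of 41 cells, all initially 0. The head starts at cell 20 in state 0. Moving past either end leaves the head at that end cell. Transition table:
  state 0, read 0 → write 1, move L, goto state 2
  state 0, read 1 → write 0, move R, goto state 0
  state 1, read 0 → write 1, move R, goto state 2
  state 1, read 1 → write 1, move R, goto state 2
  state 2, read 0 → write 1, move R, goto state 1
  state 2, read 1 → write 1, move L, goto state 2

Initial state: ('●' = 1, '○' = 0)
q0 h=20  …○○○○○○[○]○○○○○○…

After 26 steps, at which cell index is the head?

0) q0 h=20  …○○○○○○[○]○○○○○○…
1) q2 h=19  …○○○○○○[○]●○○○○○…
2) q1 h=20  …○○○○○●[●]○○○○○○…
3) q2 h=21  …○○○○●●[○]○○○○○○…
4) q1 h=22  …○○○●●●[○]○○○○○○…
5) q2 h=23  …○○●●●●[○]○○○○○○…
6) q1 h=24  …○●●●●●[○]○○○○○○…
7) q2 h=25  …●●●●●●[○]○○○○○○…
8) q1 h=26  …●●●●●●[○]○○○○○○…
9) q2 h=27  …●●●●●●[○]○○○○○○…
10) q1 h=28  …●●●●●●[○]○○○○○○…
11) q2 h=29  …●●●●●●[○]○○○○○○…
12) q1 h=30  …●●●●●●[○]○○○○○○…
13) q2 h=31  …●●●●●●[○]○○○○○○…
14) q1 h=32  …●●●●●●[○]○○○○○○…
15) q2 h=33  …●●●●●●[○]○○○○○○…
16) q1 h=34  …●●●●●●[○]○○○○○○|
17) q2 h=35  …●●●●●●[○]○○○○○|
18) q1 h=36  …●●●●●●[○]○○○○|
19) q2 h=37  …●●●●●●[○]○○○|
20) q1 h=38  …●●●●●●[○]○○|
21) q2 h=39  …●●●●●●[○]○|
22) q1 h=40  …●●●●●●[○]|
23) q2 h=40  …●●●●●●[●]|
24) q2 h=39  …●●●●●●[●]●|
25) q2 h=38  …●●●●●●[●]●●|
26) q2 h=37  …●●●●●●[●]●●●|

37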